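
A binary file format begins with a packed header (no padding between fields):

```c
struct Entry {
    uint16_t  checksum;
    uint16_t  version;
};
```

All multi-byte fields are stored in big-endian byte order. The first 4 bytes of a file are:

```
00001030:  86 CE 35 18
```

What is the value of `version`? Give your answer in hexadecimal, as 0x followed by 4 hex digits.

0x3518

`version` follows `checksum` (2 bytes), so it starts at byte offset 2 and occupies 2 bytes.
Bytes at offsets 2..3: 35 18.
In big-endian order the high byte comes first in memory.
The bytes are already most-significant first: 0x3518.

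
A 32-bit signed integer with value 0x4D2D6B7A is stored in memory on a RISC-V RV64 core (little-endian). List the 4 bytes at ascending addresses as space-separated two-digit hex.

Split into bytes (most-significant first): 4D 2D 6B 7A.
Little-endian: lowest address holds the least-significant byte.
So at ascending addresses the bytes are 7A 6B 2D 4D.

7A 6B 2D 4D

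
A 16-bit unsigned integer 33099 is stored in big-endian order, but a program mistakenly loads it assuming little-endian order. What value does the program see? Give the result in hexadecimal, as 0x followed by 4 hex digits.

0x4B81

33099 in 16-bit hexadecimal is 0x814B.
Stored big-endian, the bytes at ascending addresses are 81 4B.
Read back as little-endian, the first byte is least significant, giving 0x4B81.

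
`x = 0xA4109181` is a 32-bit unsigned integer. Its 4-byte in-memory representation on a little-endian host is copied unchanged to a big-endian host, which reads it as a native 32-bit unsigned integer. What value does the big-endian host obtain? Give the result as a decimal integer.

Stored little-endian, the bytes at ascending addresses are 81 91 10 A4.
Read back as big-endian, the last byte is least significant, giving 0x819110A4.
0x819110A4 = 2173767844.

2173767844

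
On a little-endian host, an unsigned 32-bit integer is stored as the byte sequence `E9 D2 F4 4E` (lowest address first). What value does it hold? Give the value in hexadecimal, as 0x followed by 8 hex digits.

In little-endian order the low byte comes first in memory.
Reassemble most-significant byte first: 4E F4 D2 E9 → 0x4EF4D2E9.

0x4EF4D2E9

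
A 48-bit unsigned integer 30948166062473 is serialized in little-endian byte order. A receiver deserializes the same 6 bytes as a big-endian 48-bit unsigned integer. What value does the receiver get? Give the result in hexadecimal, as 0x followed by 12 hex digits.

0x89D171AE251C

30948166062473 in 48-bit hexadecimal is 0x1C25AE71D189.
Stored little-endian, the bytes at ascending addresses are 89 D1 71 AE 25 1C.
Read back as big-endian, the last byte is least significant, giving 0x89D171AE251C.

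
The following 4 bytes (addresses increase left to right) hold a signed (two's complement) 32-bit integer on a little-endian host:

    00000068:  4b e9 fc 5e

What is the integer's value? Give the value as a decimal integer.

1593633099

In little-endian order the low byte comes first in memory.
Reassemble most-significant byte first: 5E FC E9 4B → 0x5EFCE94B.
0x5EFCE94B = 1593633099.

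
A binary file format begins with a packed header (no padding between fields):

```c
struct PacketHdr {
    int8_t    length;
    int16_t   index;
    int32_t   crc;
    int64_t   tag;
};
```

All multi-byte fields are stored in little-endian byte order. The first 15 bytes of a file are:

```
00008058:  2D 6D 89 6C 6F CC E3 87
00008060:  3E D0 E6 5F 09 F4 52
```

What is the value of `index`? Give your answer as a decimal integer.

`index` follows `length` (1 byte), so it starts at byte offset 1 and occupies 2 bytes.
Bytes at offsets 1..2: 6D 89.
Little-endian stores the least-significant byte at the lowest address.
Reassemble most-significant byte first: 89 6D → 0x896D.
Top bit is set, so as a signed 16-bit value this is 0x896D − 2^16 = -30355.

-30355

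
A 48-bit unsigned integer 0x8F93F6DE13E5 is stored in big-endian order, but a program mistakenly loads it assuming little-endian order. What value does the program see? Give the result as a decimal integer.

Stored big-endian, the bytes at ascending addresses are 8F 93 F6 DE 13 E5.
Read back as little-endian, the first byte is least significant, giving 0xE513DEF6938F.
0xE513DEF6938F = 251873507840911.

251873507840911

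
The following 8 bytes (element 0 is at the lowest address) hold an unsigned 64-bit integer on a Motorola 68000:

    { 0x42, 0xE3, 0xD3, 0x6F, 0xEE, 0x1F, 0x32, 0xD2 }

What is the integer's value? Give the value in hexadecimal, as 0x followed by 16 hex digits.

0x42E3D36FEE1F32D2

Big-endian: lowest address holds the most-significant byte.
The bytes are already most-significant first: 0x42E3D36FEE1F32D2.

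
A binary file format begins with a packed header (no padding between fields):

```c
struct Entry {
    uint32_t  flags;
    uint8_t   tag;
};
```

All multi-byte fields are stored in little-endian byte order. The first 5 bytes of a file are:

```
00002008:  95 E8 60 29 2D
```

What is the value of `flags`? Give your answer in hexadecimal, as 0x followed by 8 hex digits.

0x2960E895

`flags` is the first field, at byte offset 0, occupying 4 bytes.
Bytes at offsets 0..3: 95 E8 60 29.
Little-endian stores the least-significant byte at the lowest address.
Reassemble most-significant byte first: 29 60 E8 95 → 0x2960E895.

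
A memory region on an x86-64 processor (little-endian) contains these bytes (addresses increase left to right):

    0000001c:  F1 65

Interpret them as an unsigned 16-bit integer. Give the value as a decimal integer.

26097

Little-endian: lowest address holds the least-significant byte.
Reassemble most-significant byte first: 65 F1 → 0x65F1.
0x65F1 = 26097.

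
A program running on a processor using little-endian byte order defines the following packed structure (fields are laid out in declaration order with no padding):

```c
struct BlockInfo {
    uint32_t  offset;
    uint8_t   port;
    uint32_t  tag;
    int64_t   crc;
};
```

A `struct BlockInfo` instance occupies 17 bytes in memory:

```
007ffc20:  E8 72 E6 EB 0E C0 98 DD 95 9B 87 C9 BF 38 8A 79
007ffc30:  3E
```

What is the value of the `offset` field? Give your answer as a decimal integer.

`offset` is the first field, at byte offset 0, occupying 4 bytes.
Bytes at offsets 0..3: E8 72 E6 EB.
Little-endian: lowest address holds the least-significant byte.
Reassemble most-significant byte first: EB E6 72 E8 → 0xEBE672E8.
0xEBE672E8 = 3957748456.

3957748456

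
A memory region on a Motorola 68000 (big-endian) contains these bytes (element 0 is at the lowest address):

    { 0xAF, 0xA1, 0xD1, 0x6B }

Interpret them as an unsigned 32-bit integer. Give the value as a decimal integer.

2946617707

In big-endian order the high byte comes first in memory.
The bytes are already most-significant first: 0xAFA1D16B.
0xAFA1D16B = 2946617707.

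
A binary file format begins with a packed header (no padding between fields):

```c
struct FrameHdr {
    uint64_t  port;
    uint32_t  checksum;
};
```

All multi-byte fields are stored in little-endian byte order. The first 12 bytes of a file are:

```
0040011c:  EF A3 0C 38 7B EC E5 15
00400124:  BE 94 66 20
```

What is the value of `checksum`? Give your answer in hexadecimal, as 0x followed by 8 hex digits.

0x206694BE

`checksum` follows `port` (8 bytes), so it starts at byte offset 8 and occupies 4 bytes.
Bytes at offsets 8..11: BE 94 66 20.
Little-endian: lowest address holds the least-significant byte.
Reassemble most-significant byte first: 20 66 94 BE → 0x206694BE.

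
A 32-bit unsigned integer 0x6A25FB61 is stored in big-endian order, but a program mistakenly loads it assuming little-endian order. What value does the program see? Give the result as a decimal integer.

Stored big-endian, the bytes at ascending addresses are 6A 25 FB 61.
Read back as little-endian, the first byte is least significant, giving 0x61FB256A.
0x61FB256A = 1643849066.

1643849066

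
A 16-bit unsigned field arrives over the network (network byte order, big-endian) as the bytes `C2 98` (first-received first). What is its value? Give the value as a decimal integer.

49816

Big-endian: lowest address holds the most-significant byte.
The bytes are already most-significant first: 0xC298.
0xC298 = 49816.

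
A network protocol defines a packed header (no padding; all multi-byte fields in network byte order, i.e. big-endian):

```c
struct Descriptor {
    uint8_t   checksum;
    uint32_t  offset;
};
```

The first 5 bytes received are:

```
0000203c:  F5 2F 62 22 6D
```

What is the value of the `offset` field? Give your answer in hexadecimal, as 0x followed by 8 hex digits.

0x2F62226D

`offset` follows `checksum` (1 byte), so it starts at byte offset 1 and occupies 4 bytes.
Bytes at offsets 1..4: 2F 62 22 6D.
In big-endian order the high byte comes first in memory.
The bytes are already most-significant first: 0x2F62226D.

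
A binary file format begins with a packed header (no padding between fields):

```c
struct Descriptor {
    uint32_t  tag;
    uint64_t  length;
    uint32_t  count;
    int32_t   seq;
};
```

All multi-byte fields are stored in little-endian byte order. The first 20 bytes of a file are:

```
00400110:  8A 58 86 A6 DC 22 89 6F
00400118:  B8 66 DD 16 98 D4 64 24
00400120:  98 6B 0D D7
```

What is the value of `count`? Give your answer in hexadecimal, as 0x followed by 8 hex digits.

0x2464D498

`count` follows `tag` (4 B), `length` (8 B), so it starts at offset 4 + 8 = 12 and occupies 4 bytes.
Bytes at offsets 12..15: 98 D4 64 24.
Little-endian: lowest address holds the least-significant byte.
Reassemble most-significant byte first: 24 64 D4 98 → 0x2464D498.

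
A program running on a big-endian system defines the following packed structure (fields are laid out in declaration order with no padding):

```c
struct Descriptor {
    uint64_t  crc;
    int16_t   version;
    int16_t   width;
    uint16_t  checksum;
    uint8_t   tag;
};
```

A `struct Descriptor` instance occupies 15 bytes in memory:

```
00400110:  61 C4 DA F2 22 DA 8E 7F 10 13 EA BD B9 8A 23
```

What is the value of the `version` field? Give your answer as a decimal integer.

4115

`version` follows `crc` (8 bytes), so it starts at byte offset 8 and occupies 2 bytes.
Bytes at offsets 8..9: 10 13.
In big-endian order the high byte comes first in memory.
The bytes are already most-significant first: 0x1013.
0x1013 = 4115.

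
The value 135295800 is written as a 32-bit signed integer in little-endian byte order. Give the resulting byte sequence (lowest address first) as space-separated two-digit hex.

38 73 10 08

135295800 in hexadecimal, padded to 32 bits, is 0x08107338.
Split into bytes (most-significant first): 08 10 73 38.
Little-endian stores the least-significant byte at the lowest address.
So at ascending addresses the bytes are 38 73 10 08.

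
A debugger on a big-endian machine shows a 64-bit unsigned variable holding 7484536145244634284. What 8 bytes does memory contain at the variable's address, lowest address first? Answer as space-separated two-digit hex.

7484536145244634284 in hexadecimal, padded to 64 bits, is 0x67DE69F825E0BCAC.
Split into bytes (most-significant first): 67 DE 69 F8 25 E0 BC AC.
In big-endian order the high byte comes first in memory.
So the memory order matches the most-significant-first order: 67 DE 69 F8 25 E0 BC AC.

67 DE 69 F8 25 E0 BC AC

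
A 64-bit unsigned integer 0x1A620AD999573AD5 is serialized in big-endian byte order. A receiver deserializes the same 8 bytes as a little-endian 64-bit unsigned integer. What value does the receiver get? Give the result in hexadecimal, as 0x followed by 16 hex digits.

Stored big-endian, the bytes at ascending addresses are 1A 62 0A D9 99 57 3A D5.
Read back as little-endian, the first byte is least significant, giving 0xD53A5799D90A621A.

0xD53A5799D90A621A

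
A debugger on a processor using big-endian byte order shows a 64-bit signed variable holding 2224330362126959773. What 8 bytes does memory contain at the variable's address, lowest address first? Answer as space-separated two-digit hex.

1E DE 68 AD E9 B1 84 9D

2224330362126959773 in hexadecimal, padded to 64 bits, is 0x1EDE68ADE9B1849D.
Split into bytes (most-significant first): 1E DE 68 AD E9 B1 84 9D.
Big-endian stores the most-significant byte at the lowest address.
So the memory order matches the most-significant-first order: 1E DE 68 AD E9 B1 84 9D.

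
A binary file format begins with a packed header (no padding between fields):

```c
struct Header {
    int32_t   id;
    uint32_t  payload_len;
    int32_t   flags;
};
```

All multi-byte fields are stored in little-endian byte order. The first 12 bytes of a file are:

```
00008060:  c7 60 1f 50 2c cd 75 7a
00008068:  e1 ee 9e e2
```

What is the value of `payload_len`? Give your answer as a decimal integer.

`payload_len` follows `id` (4 bytes), so it starts at byte offset 4 and occupies 4 bytes.
Bytes at offsets 4..7: 2C CD 75 7A.
Little-endian stores the least-significant byte at the lowest address.
Reassemble most-significant byte first: 7A 75 CD 2C → 0x7A75CD2C.
0x7A75CD2C = 2054540588.

2054540588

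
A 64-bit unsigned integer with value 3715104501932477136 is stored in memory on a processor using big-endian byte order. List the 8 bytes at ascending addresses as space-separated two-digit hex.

33 8E B3 DC 6D 23 CA D0

3715104501932477136 in hexadecimal, padded to 64 bits, is 0x338EB3DC6D23CAD0.
Split into bytes (most-significant first): 33 8E B3 DC 6D 23 CA D0.
Big-endian stores the most-significant byte at the lowest address.
So the memory order matches the most-significant-first order: 33 8E B3 DC 6D 23 CA D0.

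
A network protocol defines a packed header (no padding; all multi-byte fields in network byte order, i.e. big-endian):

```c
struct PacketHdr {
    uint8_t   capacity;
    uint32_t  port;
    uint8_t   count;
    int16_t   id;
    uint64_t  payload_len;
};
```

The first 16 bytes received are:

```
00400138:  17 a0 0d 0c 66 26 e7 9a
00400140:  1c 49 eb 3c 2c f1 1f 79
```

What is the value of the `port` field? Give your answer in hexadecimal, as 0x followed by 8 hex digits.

0xA00D0C66

`port` follows `capacity` (1 byte), so it starts at byte offset 1 and occupies 4 bytes.
Bytes at offsets 1..4: A0 0D 0C 66.
Big-endian: lowest address holds the most-significant byte.
The bytes are already most-significant first: 0xA00D0C66.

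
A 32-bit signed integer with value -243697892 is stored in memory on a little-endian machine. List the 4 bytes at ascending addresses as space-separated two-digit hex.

Two's complement of -243697892 in 32 bits: 243697892 = 0x0E8688E4; invert → 0xF179771B; add 1 → 0xF179771C.
Split into bytes (most-significant first): F1 79 77 1C.
Little-endian stores the least-significant byte at the lowest address.
So at ascending addresses the bytes are 1C 77 79 F1.

1C 77 79 F1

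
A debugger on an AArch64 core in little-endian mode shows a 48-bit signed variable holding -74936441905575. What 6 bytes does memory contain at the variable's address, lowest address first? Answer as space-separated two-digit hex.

Two's complement of -74936441905575 in 48 bits: 74936441905575 = 0x4427800021A7; invert → 0xBBD87FFFDE58; add 1 → 0xBBD87FFFDE59.
Split into bytes (most-significant first): BB D8 7F FF DE 59.
Little-endian stores the least-significant byte at the lowest address.
So at ascending addresses the bytes are 59 DE FF 7F D8 BB.

59 DE FF 7F D8 BB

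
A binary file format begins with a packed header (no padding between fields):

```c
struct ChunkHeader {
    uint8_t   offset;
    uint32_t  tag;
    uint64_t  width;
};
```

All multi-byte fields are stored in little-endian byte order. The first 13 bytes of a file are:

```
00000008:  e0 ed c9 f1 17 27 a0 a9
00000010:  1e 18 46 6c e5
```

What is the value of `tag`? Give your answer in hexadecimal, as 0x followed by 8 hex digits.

0x17F1C9ED

`tag` follows `offset` (1 byte), so it starts at byte offset 1 and occupies 4 bytes.
Bytes at offsets 1..4: ED C9 F1 17.
In little-endian order the low byte comes first in memory.
Reassemble most-significant byte first: 17 F1 C9 ED → 0x17F1C9ED.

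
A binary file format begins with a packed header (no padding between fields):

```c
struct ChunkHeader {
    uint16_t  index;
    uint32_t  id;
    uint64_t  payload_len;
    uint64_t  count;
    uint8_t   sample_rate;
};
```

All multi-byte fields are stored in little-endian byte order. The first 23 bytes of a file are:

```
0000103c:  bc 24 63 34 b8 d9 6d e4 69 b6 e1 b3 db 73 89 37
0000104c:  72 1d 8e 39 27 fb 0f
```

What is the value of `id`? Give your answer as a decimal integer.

3652727907

`id` follows `index` (2 bytes), so it starts at byte offset 2 and occupies 4 bytes.
Bytes at offsets 2..5: 63 34 B8 D9.
Little-endian stores the least-significant byte at the lowest address.
Reassemble most-significant byte first: D9 B8 34 63 → 0xD9B83463.
0xD9B83463 = 3652727907.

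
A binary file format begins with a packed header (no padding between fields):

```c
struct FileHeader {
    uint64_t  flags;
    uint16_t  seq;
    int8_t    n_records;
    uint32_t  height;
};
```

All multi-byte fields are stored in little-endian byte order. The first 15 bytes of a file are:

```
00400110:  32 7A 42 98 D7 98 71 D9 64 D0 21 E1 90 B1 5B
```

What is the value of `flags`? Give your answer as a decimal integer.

15668472630338550322

`flags` is the first field, at byte offset 0, occupying 8 bytes.
Bytes at offsets 0..7: 32 7A 42 98 D7 98 71 D9.
Little-endian: lowest address holds the least-significant byte.
Reassemble most-significant byte first: D9 71 98 D7 98 42 7A 32 → 0xD97198D798427A32.
0xD97198D798427A32 = 15668472630338550322.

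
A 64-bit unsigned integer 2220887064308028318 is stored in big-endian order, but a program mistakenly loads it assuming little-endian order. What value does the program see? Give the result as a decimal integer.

11390544270276284958

2220887064308028318 in 64-bit hexadecimal is 0x1ED22D04AA57139E.
Stored big-endian, the bytes at ascending addresses are 1E D2 2D 04 AA 57 13 9E.
Read back as little-endian, the first byte is least significant, giving 0x9E1357AA042DD21E.
0x9E1357AA042DD21E = 11390544270276284958.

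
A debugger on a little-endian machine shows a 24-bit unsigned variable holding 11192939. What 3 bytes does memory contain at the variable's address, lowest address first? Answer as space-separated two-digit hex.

11192939 in hexadecimal, padded to 24 bits, is 0xAACA6B.
Split into bytes (most-significant first): AA CA 6B.
In little-endian order the low byte comes first in memory.
So at ascending addresses the bytes are 6B CA AA.

6B CA AA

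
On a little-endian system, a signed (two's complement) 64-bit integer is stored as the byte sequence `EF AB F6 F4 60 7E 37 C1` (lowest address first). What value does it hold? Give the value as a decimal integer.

Little-endian stores the least-significant byte at the lowest address.
Reassemble most-significant byte first: C1 37 7E 60 F4 F6 AB EF → 0xC1377E60F4F6ABEF.
Top bit is set, so as a signed 64-bit value this is 0xC1377E60F4F6ABEF − 2^64 = -4524008345778607121.

-4524008345778607121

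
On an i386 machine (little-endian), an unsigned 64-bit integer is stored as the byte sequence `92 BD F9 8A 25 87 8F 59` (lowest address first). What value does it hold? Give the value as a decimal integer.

Little-endian: lowest address holds the least-significant byte.
Reassemble most-significant byte first: 59 8F 87 25 8A F9 BD 92 → 0x598F87258AF9BD92.
0x598F87258AF9BD92 = 6453525386360372626.

6453525386360372626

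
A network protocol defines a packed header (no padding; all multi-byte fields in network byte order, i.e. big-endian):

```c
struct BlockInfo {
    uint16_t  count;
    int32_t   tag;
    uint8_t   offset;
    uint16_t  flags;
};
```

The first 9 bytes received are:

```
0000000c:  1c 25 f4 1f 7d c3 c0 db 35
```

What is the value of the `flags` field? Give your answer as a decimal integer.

56117

`flags` follows `count` (2 B), `tag` (4 B), `offset` (1 B), so it starts at offset 2 + 4 + 1 = 7 and occupies 2 bytes.
Bytes at offsets 7..8: DB 35.
Big-endian: lowest address holds the most-significant byte.
The bytes are already most-significant first: 0xDB35.
0xDB35 = 56117.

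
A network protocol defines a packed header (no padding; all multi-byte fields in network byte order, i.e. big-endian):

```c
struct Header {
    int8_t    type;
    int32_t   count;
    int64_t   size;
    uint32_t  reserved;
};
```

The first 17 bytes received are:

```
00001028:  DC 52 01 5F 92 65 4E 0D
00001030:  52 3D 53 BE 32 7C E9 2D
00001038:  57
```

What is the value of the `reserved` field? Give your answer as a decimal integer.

`reserved` follows `type` (1 B), `count` (4 B), `size` (8 B), so it starts at offset 1 + 4 + 8 = 13 and occupies 4 bytes.
Bytes at offsets 13..16: 7C E9 2D 57.
Big-endian: lowest address holds the most-significant byte.
The bytes are already most-significant first: 0x7CE92D57.
0x7CE92D57 = 2095656279.

2095656279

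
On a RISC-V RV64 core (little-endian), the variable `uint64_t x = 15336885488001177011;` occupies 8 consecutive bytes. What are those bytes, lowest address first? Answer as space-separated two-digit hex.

15336885488001177011 in hexadecimal, padded to 64 bits, is 0xD4D79017D12755B3.
Split into bytes (most-significant first): D4 D7 90 17 D1 27 55 B3.
Little-endian stores the least-significant byte at the lowest address.
So at ascending addresses the bytes are B3 55 27 D1 17 90 D7 D4.

B3 55 27 D1 17 90 D7 D4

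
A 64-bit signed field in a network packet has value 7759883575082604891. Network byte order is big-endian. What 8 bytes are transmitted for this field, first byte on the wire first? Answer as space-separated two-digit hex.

7759883575082604891 in hexadecimal, padded to 64 bits, is 0x6BB0A4FF772FD95B.
Split into bytes (most-significant first): 6B B0 A4 FF 77 2F D9 5B.
Big-endian: lowest address holds the most-significant byte.
So the memory order matches the most-significant-first order: 6B B0 A4 FF 77 2F D9 5B.

6B B0 A4 FF 77 2F D9 5B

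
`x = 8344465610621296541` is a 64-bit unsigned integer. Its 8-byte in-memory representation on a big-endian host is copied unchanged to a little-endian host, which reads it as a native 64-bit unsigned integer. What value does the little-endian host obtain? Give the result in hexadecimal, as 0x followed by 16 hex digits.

0x9D9F8B11437FCD73

8344465610621296541 in 64-bit hexadecimal is 0x73CD7F43118B9F9D.
Stored big-endian, the bytes at ascending addresses are 73 CD 7F 43 11 8B 9F 9D.
Read back as little-endian, the first byte is least significant, giving 0x9D9F8B11437FCD73.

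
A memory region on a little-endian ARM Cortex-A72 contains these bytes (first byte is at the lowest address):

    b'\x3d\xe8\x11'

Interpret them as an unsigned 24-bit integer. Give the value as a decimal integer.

1173565

In little-endian order the low byte comes first in memory.
Reassemble most-significant byte first: 11 E8 3D → 0x11E83D.
0x11E83D = 1173565.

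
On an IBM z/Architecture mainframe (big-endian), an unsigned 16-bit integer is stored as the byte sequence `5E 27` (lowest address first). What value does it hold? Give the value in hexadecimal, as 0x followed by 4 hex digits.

0x5E27

Big-endian stores the most-significant byte at the lowest address.
The bytes are already most-significant first: 0x5E27.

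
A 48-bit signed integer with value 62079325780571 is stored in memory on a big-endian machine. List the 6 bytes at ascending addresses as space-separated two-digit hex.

62079325780571 in hexadecimal, padded to 48 bits, is 0x3875F8293A5B.
Split into bytes (most-significant first): 38 75 F8 29 3A 5B.
Big-endian: lowest address holds the most-significant byte.
So the memory order matches the most-significant-first order: 38 75 F8 29 3A 5B.

38 75 F8 29 3A 5B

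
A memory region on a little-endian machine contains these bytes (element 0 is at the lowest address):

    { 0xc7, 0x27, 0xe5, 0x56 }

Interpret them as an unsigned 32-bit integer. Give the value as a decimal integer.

1457858503

Little-endian stores the least-significant byte at the lowest address.
Reassemble most-significant byte first: 56 E5 27 C7 → 0x56E527C7.
0x56E527C7 = 1457858503.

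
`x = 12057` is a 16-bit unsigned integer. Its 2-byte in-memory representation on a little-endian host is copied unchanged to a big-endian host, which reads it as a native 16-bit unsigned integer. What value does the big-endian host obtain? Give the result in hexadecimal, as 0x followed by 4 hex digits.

0x192F

12057 in 16-bit hexadecimal is 0x2F19.
Stored little-endian, the bytes at ascending addresses are 19 2F.
Read back as big-endian, the last byte is least significant, giving 0x192F.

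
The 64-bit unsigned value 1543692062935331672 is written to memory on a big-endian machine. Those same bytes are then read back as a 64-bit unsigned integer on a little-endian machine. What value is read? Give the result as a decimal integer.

6391691567728126997

1543692062935331672 in 64-bit hexadecimal is 0x156C4BC09DD9B358.
Stored big-endian, the bytes at ascending addresses are 15 6C 4B C0 9D D9 B3 58.
Read back as little-endian, the first byte is least significant, giving 0x58B3D99DC04B6C15.
0x58B3D99DC04B6C15 = 6391691567728126997.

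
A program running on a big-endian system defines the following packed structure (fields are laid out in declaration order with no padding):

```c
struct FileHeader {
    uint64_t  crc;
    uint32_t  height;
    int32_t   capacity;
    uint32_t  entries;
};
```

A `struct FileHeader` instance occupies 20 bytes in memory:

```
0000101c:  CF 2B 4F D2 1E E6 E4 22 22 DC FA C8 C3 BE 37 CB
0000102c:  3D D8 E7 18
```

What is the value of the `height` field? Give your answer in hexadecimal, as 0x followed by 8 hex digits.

0x22DCFAC8

`height` follows `crc` (8 bytes), so it starts at byte offset 8 and occupies 4 bytes.
Bytes at offsets 8..11: 22 DC FA C8.
Big-endian stores the most-significant byte at the lowest address.
The bytes are already most-significant first: 0x22DCFAC8.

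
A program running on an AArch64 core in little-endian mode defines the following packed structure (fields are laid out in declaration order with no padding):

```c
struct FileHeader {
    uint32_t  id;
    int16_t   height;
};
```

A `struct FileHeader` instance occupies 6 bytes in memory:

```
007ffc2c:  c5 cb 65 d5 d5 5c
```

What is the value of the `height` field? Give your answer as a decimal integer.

`height` follows `id` (4 bytes), so it starts at byte offset 4 and occupies 2 bytes.
Bytes at offsets 4..5: D5 5C.
Little-endian stores the least-significant byte at the lowest address.
Reassemble most-significant byte first: 5C D5 → 0x5CD5.
0x5CD5 = 23765.

23765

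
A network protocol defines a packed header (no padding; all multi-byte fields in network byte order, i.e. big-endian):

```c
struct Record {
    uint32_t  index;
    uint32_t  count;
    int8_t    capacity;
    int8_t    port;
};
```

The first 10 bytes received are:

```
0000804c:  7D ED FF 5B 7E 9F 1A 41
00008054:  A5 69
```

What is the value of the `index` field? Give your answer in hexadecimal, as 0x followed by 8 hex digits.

0x7DEDFF5B

`index` is the first field, at byte offset 0, occupying 4 bytes.
Bytes at offsets 0..3: 7D ED FF 5B.
In big-endian order the high byte comes first in memory.
The bytes are already most-significant first: 0x7DEDFF5B.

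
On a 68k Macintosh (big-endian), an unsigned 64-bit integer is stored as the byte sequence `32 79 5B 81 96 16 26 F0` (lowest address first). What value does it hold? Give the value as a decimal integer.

3637038786205329136

In big-endian order the high byte comes first in memory.
The bytes are already most-significant first: 0x32795B81961626F0.
0x32795B81961626F0 = 3637038786205329136.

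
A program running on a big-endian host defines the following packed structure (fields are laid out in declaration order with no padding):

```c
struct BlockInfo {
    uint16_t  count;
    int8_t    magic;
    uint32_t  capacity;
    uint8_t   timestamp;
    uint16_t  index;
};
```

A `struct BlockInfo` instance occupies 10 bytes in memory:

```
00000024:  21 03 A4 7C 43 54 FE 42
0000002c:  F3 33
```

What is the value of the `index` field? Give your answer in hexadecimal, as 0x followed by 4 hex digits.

`index` follows `count` (2 B), `magic` (1 B), `capacity` (4 B), `timestamp` (1 B), so it starts at offset 2 + 1 + 4 + 1 = 8 and occupies 2 bytes.
Bytes at offsets 8..9: F3 33.
Big-endian stores the most-significant byte at the lowest address.
The bytes are already most-significant first: 0xF333.

0xF333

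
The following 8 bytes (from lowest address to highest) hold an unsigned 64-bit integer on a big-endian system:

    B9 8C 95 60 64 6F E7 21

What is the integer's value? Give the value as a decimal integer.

In big-endian order the high byte comes first in memory.
The bytes are already most-significant first: 0xB98C9560646FE721.
0xB98C9560646FE721 = 13370225634990614305.

13370225634990614305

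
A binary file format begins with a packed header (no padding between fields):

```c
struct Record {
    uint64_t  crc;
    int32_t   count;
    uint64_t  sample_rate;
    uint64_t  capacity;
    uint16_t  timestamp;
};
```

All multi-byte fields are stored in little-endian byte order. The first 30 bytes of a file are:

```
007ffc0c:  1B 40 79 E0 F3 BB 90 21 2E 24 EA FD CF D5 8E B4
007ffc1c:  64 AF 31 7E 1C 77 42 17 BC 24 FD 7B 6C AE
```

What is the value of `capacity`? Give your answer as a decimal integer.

8934337626035615516

`capacity` follows `crc` (8 B), `count` (4 B), `sample_rate` (8 B), so it starts at offset 8 + 4 + 8 = 20 and occupies 8 bytes.
Bytes at offsets 20..27: 1C 77 42 17 BC 24 FD 7B.
In little-endian order the low byte comes first in memory.
Reassemble most-significant byte first: 7B FD 24 BC 17 42 77 1C → 0x7BFD24BC1742771C.
0x7BFD24BC1742771C = 8934337626035615516.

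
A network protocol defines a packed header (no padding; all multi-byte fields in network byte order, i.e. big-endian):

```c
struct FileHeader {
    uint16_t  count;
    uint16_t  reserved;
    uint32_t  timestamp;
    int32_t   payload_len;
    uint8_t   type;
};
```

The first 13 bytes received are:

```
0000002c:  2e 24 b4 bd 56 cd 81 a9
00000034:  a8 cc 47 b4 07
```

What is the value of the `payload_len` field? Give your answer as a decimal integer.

-1463007308

`payload_len` follows `count` (2 B), `reserved` (2 B), `timestamp` (4 B), so it starts at offset 2 + 2 + 4 = 8 and occupies 4 bytes.
Bytes at offsets 8..11: A8 CC 47 B4.
Big-endian: lowest address holds the most-significant byte.
The bytes are already most-significant first: 0xA8CC47B4.
Top bit is set, so as a signed 32-bit value this is 0xA8CC47B4 − 2^32 = -1463007308.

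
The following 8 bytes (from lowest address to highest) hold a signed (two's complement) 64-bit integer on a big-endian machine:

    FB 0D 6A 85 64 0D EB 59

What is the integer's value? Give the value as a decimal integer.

-356511674350572711

Big-endian: lowest address holds the most-significant byte.
The bytes are already most-significant first: 0xFB0D6A85640DEB59.
Top bit is set, so as a signed 64-bit value this is 0xFB0D6A85640DEB59 − 2^64 = -356511674350572711.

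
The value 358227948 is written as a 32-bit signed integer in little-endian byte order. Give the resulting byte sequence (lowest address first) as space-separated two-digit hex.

358227948 in hexadecimal, padded to 32 bits, is 0x155A1FEC.
Split into bytes (most-significant first): 15 5A 1F EC.
Little-endian: lowest address holds the least-significant byte.
So at ascending addresses the bytes are EC 1F 5A 15.

EC 1F 5A 15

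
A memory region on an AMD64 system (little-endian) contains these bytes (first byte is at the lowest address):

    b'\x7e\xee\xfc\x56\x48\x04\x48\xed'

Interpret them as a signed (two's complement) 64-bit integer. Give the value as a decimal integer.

-1348823379653890434

In little-endian order the low byte comes first in memory.
Reassemble most-significant byte first: ED 48 04 48 56 FC EE 7E → 0xED48044856FCEE7E.
Top bit is set, so as a signed 64-bit value this is 0xED48044856FCEE7E − 2^64 = -1348823379653890434.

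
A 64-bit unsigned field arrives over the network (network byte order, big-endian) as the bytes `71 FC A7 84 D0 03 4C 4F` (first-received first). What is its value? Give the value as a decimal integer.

8213624009284340815

Big-endian: lowest address holds the most-significant byte.
The bytes are already most-significant first: 0x71FCA784D0034C4F.
0x71FCA784D0034C4F = 8213624009284340815.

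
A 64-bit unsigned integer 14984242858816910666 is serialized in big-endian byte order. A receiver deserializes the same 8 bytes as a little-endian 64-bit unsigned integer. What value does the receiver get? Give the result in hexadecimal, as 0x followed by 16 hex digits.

14984242858816910666 in 64-bit hexadecimal is 0xCFF2B97D7BF7354A.
Stored big-endian, the bytes at ascending addresses are CF F2 B9 7D 7B F7 35 4A.
Read back as little-endian, the first byte is least significant, giving 0x4A35F77B7DB9F2CF.

0x4A35F77B7DB9F2CF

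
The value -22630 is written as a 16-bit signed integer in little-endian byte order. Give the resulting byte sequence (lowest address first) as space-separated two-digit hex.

9A A7

Two's complement of -22630 in 16 bits: 22630 = 0x5866; invert → 0xA799; add 1 → 0xA79A.
Split into bytes (most-significant first): A7 9A.
In little-endian order the low byte comes first in memory.
So at ascending addresses the bytes are 9A A7.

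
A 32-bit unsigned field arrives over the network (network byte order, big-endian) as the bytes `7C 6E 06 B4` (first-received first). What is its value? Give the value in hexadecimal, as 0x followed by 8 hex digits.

Big-endian: lowest address holds the most-significant byte.
The bytes are already most-significant first: 0x7C6E06B4.

0x7C6E06B4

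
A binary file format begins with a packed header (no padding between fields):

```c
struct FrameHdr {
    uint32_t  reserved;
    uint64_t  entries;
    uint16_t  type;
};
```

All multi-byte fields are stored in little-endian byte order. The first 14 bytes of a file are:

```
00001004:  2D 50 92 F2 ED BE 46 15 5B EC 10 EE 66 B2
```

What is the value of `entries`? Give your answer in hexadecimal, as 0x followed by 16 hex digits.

0xEE10EC5B1546BEED

`entries` follows `reserved` (4 bytes), so it starts at byte offset 4 and occupies 8 bytes.
Bytes at offsets 4..11: ED BE 46 15 5B EC 10 EE.
Little-endian: lowest address holds the least-significant byte.
Reassemble most-significant byte first: EE 10 EC 5B 15 46 BE ED → 0xEE10EC5B1546BEED.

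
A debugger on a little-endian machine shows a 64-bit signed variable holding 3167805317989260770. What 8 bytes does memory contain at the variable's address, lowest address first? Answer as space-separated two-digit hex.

3167805317989260770 in hexadecimal, padded to 64 bits, is 0x2BF64E272857DDE2.
Split into bytes (most-significant first): 2B F6 4E 27 28 57 DD E2.
In little-endian order the low byte comes first in memory.
So at ascending addresses the bytes are E2 DD 57 28 27 4E F6 2B.

E2 DD 57 28 27 4E F6 2B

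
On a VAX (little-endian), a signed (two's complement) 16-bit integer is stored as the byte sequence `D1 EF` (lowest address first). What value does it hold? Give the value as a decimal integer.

-4143

Little-endian stores the least-significant byte at the lowest address.
Reassemble most-significant byte first: EF D1 → 0xEFD1.
Top bit is set, so as a signed 16-bit value this is 0xEFD1 − 2^16 = -4143.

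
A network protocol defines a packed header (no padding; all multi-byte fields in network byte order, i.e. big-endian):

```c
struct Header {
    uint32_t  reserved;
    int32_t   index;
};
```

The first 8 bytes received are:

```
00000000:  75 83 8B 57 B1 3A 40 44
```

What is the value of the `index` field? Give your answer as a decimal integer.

-1321582524

`index` follows `reserved` (4 bytes), so it starts at byte offset 4 and occupies 4 bytes.
Bytes at offsets 4..7: B1 3A 40 44.
In big-endian order the high byte comes first in memory.
The bytes are already most-significant first: 0xB13A4044.
Top bit is set, so as a signed 32-bit value this is 0xB13A4044 − 2^32 = -1321582524.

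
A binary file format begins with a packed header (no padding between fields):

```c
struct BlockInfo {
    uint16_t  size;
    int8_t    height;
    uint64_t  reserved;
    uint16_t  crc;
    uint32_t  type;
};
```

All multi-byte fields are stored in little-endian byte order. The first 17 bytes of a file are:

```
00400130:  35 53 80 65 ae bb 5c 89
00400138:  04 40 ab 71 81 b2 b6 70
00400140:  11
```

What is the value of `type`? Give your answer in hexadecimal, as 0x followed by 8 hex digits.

0x1170B6B2

`type` follows `size` (2 B), `height` (1 B), `reserved` (8 B), `crc` (2 B), so it starts at offset 2 + 1 + 8 + 2 = 13 and occupies 4 bytes.
Bytes at offsets 13..16: B2 B6 70 11.
In little-endian order the low byte comes first in memory.
Reassemble most-significant byte first: 11 70 B6 B2 → 0x1170B6B2.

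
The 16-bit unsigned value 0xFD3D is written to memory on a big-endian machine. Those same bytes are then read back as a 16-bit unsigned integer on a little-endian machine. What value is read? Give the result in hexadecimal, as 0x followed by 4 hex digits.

Stored big-endian, the bytes at ascending addresses are FD 3D.
Read back as little-endian, the first byte is least significant, giving 0x3DFD.

0x3DFD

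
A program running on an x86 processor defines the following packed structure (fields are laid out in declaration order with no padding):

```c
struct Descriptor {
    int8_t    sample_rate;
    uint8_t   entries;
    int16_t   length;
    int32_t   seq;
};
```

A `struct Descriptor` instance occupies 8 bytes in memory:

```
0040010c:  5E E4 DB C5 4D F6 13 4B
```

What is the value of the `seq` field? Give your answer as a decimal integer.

`seq` follows `sample_rate` (1 B), `entries` (1 B), `length` (2 B), so it starts at offset 1 + 1 + 2 = 4 and occupies 4 bytes.
Bytes at offsets 4..7: 4D F6 13 4B.
Little-endian: lowest address holds the least-significant byte.
Reassemble most-significant byte first: 4B 13 F6 4D → 0x4B13F64D.
0x4B13F64D = 1259599437.

1259599437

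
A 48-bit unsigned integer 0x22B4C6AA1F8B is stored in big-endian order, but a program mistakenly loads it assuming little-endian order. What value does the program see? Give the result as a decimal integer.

152968125396002

Stored big-endian, the bytes at ascending addresses are 22 B4 C6 AA 1F 8B.
Read back as little-endian, the first byte is least significant, giving 0x8B1FAAC6B422.
0x8B1FAAC6B422 = 152968125396002.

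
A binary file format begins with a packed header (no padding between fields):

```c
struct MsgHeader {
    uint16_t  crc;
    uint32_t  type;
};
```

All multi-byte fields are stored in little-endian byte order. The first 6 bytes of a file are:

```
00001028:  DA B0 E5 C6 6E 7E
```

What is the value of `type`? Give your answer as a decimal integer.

`type` follows `crc` (2 bytes), so it starts at byte offset 2 and occupies 4 bytes.
Bytes at offsets 2..5: E5 C6 6E 7E.
Little-endian stores the least-significant byte at the lowest address.
Reassemble most-significant byte first: 7E 6E C6 E5 → 0x7E6EC6E5.
0x7E6EC6E5 = 2121189093.

2121189093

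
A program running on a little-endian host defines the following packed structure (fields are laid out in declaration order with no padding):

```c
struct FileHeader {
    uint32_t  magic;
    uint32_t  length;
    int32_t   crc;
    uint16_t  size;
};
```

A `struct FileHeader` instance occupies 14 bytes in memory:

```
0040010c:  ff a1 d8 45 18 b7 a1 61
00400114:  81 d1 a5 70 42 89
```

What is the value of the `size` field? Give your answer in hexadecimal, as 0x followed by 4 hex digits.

0x8942

`size` follows `magic` (4 B), `length` (4 B), `crc` (4 B), so it starts at offset 4 + 4 + 4 = 12 and occupies 2 bytes.
Bytes at offsets 12..13: 42 89.
Little-endian stores the least-significant byte at the lowest address.
Reassemble most-significant byte first: 89 42 → 0x8942.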